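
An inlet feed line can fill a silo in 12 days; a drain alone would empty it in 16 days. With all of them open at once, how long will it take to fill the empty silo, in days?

Net rate = 1/12 − 1/16 = (4 − 3)/48 = 1/48 per day.
Filling time = 1 ÷ (1/48) = 48 days.

48 days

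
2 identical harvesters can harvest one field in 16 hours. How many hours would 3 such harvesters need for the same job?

32/3 hours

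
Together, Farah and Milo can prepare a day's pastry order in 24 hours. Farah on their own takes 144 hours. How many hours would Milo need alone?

Combined rate is 1/24 per hour.
Known contribution: 1/144 per hour.
So Milo's rate is 1/24 − 1/144 = 5/144, meaning 144/5 hours alone.

144/5 hours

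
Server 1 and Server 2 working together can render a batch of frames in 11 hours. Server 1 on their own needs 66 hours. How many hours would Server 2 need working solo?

Combined rate is 1/11 per hour.
Known contribution: 1/66 per hour.
So Server 2's rate is 1/11 − 1/66 = 5/66, meaning 66/5 hours alone.

66/5 hours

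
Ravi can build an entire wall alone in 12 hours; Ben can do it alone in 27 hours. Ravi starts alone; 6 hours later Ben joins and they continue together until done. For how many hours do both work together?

54/13 hours

In 6 hours Ravi does 6/12 = 1/2 of the job, leaving 1/2.
Ravi and Ben together work at 13/108 per hour, so finishing takes 1/2 ÷ 13/108 = 54/13 hours.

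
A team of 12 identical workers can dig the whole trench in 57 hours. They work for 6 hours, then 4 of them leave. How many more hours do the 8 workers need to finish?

One worker does 1/684 of the job per hour.
After 6 hours with 12 workers, 2/19 is done (17/19 left).
With 8 workers the rate is 8/684 = 2/171, so the rest takes 17/19 ÷ 2/171 = 153/2 hours.

153/2 hours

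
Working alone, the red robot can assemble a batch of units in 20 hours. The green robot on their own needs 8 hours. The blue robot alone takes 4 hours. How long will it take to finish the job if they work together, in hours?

40/17 hours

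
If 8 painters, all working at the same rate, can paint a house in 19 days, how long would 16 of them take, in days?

19/2 days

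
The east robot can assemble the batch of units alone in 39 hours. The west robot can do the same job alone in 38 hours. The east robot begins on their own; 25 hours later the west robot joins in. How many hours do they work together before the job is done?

In the first 25 hours the east robot alone does 25/39 of the job, leaving 14/39.
Once everyone is working, combined rate: 1/39 + 1/38 = (38 + 39)/1482 = 77/1482 per hour.
Remaining 14/39 at 77/1482 per hour takes 76/11 hours.

76/11 hours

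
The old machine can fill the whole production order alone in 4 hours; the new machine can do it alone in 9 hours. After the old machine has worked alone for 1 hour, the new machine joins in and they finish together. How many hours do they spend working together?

In 1 hour the old machine does 1/4 of the job, leaving 3/4.
The old machine and the new machine together work at 13/36 per hour, so finishing takes 3/4 ÷ 13/36 = 27/13 hours.

27/13 hours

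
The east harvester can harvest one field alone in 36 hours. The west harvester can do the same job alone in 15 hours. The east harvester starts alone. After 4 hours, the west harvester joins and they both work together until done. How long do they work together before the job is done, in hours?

In the first 4 hours the east harvester alone does 4/36 = 1/9 of the job, leaving 8/9.
Once everyone is working, combined rate: 1/36 + 1/15 = (5 + 12)/180 = 17/180 per hour.
Remaining 8/9 at 17/180 per hour takes 160/17 hours.

160/17 hours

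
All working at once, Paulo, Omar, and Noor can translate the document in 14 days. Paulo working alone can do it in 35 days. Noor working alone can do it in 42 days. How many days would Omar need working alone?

105/2 days

Combined rate is 1/14 per day.
Known contribution: 1/35 + 1/42 = (6 + 5)/210 = 11/210 per day.
So Omar's rate is 1/14 − 11/210 = 2/105, meaning 105/2 days alone.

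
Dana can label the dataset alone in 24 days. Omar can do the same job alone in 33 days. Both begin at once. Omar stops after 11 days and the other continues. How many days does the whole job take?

In the first 11 days the combined rate is 19/264, so 19/24 of the job is done, leaving 5/24.
After Omar leaves the rate is 1/24 per day; the remaining 5/24 takes 5 days.
Total = 11 + 5 = 16 days.

16 days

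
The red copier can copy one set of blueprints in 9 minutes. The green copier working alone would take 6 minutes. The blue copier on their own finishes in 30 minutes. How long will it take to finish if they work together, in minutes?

Combined rate: 1/9 + 1/6 + 1/30 = (10 + 15 + 3)/90 = 28/90 = 14/45 per minute.
Time = 1 ÷ (14/45) = 45/14 minutes.

45/14 minutes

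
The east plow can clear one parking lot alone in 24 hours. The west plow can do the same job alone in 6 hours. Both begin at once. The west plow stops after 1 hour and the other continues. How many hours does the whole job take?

In the first 1 hour the combined rate is 5/24, so 5/24 of the job is done, leaving 19/24.
After the west plow leaves the rate is 1/24 per hour; the remaining 19/24 takes 19 hours.
Total = 1 + 19 = 20 hours.

20 hours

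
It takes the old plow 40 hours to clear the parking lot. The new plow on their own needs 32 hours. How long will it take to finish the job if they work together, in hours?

160/9 hours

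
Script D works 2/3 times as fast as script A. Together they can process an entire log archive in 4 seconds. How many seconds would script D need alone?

10 seconds

Let script A's rate be r; then script D's rate is (2/3)r, so together (2/3 + 1)r = (5/3)r = 1/4.
Thus r = 3/20 per second.
Script A alone: 20/3 seconds; script D alone: 10 seconds.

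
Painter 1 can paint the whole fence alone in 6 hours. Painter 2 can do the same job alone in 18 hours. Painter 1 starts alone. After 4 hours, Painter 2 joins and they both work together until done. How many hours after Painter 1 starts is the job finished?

11/2 hours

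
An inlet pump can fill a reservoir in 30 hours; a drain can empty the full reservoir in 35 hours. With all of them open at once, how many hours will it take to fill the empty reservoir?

210 hours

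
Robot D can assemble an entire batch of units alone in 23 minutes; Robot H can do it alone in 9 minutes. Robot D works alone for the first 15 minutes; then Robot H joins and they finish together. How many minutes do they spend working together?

In 15 minutes Robot D does 15/23 of the job, leaving 8/23.
Robot D and Robot H together work at 32/207 per minute, so finishing takes 8/23 ÷ 32/207 = 9/4 minutes.

9/4 minutes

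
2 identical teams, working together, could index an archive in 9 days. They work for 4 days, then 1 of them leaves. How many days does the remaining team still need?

10 days

One team does 1/18 of the job per day.
After 4 days with 2 teams, 4/9 is done (5/9 left).
With 1 team the rate is 1/18, so the rest takes 5/9 ÷ 1/18 = 10 days.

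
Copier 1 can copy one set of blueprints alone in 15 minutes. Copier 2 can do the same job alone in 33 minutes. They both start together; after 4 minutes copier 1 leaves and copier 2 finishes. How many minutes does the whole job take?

In the first 4 minutes the combined rate is 16/165, so 64/165 of the job is done, leaving 101/165.
After copier 1 leaves the rate is 1/33 per minute; the remaining 101/165 takes 101/5 minutes.
Total = 4 + 101/5 = 121/5 minutes.

121/5 minutes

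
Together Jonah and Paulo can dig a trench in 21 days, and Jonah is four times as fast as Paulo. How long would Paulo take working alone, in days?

105 days

Let Paulo's rate be r; then Jonah's rate is 4r, so together (4 + 1)r = 5r = 1/21.
Thus r = 1/105 per day.
Paulo alone: 105 days; Jonah alone: 105/4 days.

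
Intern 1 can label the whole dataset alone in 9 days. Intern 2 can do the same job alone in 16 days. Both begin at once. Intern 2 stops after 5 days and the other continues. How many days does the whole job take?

In the first 5 days the combined rate is 25/144, so 125/144 of the job is done, leaving 19/144.
After intern 2 leaves the rate is 1/9 per day; the remaining 19/144 takes 19/16 days.
Total = 5 + 19/16 = 99/16 days.

99/16 days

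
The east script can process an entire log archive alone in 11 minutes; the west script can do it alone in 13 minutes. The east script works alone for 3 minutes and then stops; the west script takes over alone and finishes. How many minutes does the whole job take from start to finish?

137/11 minutes

In 3 minutes the east script does 3/11 of the job, leaving 8/11.
The west script works at 1/13 per minute, so finishing takes 8/11 ÷ 1/13 = 104/11 minutes.
Total time = 3 + 104/11 = 137/11 minutes.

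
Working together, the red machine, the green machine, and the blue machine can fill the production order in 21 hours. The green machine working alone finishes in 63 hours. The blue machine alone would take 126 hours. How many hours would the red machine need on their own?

Combined rate is 1/21 per hour.
Known contribution: 1/63 + 1/126 = (2 + 1)/126 = 3/126 = 1/42 per hour.
So the red machine's rate is 1/21 − 1/42 = 1/42, meaning 42 hours alone.

42 hours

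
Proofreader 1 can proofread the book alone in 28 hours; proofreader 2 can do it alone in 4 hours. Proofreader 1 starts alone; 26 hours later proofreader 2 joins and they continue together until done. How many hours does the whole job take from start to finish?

In 26 hours proofreader 1 does 26/28 = 13/14 of the job, leaving 1/14.
Proofreader 1 and proofreader 2 together work at 2/7 per hour, so finishing takes 1/14 ÷ 2/7 = 1/4 hours.
Total time = 26 + 1/4 = 105/4 hours.

105/4 hours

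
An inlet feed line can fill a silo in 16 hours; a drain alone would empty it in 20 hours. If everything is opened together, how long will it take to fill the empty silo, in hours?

Net rate = 1/16 − 1/20 = (5 − 4)/80 = 1/80 per hour.
Filling time = 1 ÷ (1/80) = 80 hours.

80 hours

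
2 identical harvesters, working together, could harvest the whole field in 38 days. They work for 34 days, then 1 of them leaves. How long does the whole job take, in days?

42 days

One harvester does 1/76 of the job per day.
After 34 days with 2 harvesters, 17/19 is done (2/19 left).
With 1 harvester the rate is 1/76, so the rest takes 2/19 ÷ 1/76 = 8 days.
Total = 34 + 8 = 42 days.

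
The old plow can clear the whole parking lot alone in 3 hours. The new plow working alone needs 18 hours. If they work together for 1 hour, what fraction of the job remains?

Combined rate: 1/3 + 1/18 = (6 + 1)/18 = 7/18 per hour.
In 1 hour they complete 1·7/18 = 7/18 of the job.
So 11/18 remains.

11/18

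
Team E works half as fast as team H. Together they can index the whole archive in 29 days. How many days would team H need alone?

Let team H's rate be r; then team E's rate is (1/2)r, so together (1/2 + 1)r = (3/2)r = 1/29.
Thus r = 2/87 per day.
Team H alone: 87/2 days; team E alone: 87 days.

87/2 days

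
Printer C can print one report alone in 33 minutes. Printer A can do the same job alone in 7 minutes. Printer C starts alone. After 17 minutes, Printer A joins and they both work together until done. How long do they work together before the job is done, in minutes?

14/5 minutes

In the first 17 minutes Printer C alone does 17/33 of the job, leaving 16/33.
Once everyone is working, combined rate: 1/33 + 1/7 = (7 + 33)/231 = 40/231 per minute.
Remaining 16/33 at 40/231 per minute takes 14/5 minutes.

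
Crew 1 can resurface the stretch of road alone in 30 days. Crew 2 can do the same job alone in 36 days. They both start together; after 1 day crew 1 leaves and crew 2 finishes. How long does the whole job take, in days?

174/5 days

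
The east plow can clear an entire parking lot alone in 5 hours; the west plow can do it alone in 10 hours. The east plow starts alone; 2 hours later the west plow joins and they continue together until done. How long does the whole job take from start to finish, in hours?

4 hours

In 2 hours the east plow does 2/5 of the job, leaving 3/5.
The east plow and the west plow together work at 3/10 per hour, so finishing takes 3/5 ÷ 3/10 = 2 hours.
Total time = 2 + 2 = 4 hours.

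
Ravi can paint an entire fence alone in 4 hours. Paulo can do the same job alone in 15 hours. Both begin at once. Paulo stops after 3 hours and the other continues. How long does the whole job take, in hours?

16/5 hours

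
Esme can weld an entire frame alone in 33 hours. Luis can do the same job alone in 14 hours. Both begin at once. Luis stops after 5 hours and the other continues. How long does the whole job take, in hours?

297/14 hours

In the first 5 hours the combined rate is 47/462, so 235/462 of the job is done, leaving 227/462.
After Luis leaves the rate is 1/33 per hour; the remaining 227/462 takes 227/14 hours.
Total = 5 + 227/14 = 297/14 hours.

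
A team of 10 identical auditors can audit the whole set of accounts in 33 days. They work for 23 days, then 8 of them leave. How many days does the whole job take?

73 days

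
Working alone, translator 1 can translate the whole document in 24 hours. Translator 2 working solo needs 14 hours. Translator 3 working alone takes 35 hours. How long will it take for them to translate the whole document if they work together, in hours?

120/17 hours

Combined rate: 1/24 + 1/14 + 1/35 = (35 + 60 + 24)/840 = 119/840 = 17/120 per hour.
Time = 1 ÷ (17/120) = 120/17 hours.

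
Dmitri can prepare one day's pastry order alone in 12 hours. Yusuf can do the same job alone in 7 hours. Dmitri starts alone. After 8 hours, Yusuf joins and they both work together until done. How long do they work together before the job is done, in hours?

In the first 8 hours Dmitri alone does 8/12 = 2/3 of the job, leaving 1/3.
Once everyone is working, combined rate: 1/12 + 1/7 = (7 + 12)/84 = 19/84 per hour.
Remaining 1/3 at 19/84 per hour takes 28/19 hours.

28/19 hours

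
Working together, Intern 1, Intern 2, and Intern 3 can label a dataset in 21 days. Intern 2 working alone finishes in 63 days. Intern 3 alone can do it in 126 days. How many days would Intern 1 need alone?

42 days

Combined rate is 1/21 per day.
Known contribution: 1/63 + 1/126 = (2 + 1)/126 = 3/126 = 1/42 per day.
So Intern 1's rate is 1/21 − 1/42 = 1/42, meaning 42 days alone.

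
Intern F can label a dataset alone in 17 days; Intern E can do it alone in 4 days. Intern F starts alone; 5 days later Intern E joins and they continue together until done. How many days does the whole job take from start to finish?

In 5 days Intern F does 5/17 of the job, leaving 12/17.
Intern F and Intern E together work at 21/68 per day, so finishing takes 12/17 ÷ 21/68 = 16/7 days.
Total time = 5 + 16/7 = 51/7 days.

51/7 days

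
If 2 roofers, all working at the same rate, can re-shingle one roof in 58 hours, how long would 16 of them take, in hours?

29/4 hours

Total work is 2·58 = 116 roofer-hours.
With 16 roofers: 116/16 = 29/4 hours.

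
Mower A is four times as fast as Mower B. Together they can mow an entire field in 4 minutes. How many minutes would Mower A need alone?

5 minutes

Let Mower B's rate be r; then Mower A's rate is 4r, so together (4 + 1)r = 5r = 1/4.
Thus r = 1/20 per minute.
Mower B alone: 20 minutes; Mower A alone: 5 minutes.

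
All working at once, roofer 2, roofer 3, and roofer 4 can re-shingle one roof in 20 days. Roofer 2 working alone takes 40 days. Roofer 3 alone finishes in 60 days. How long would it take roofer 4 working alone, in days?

120 days

Combined rate is 1/20 per day.
Known contribution: 1/40 + 1/60 = (3 + 2)/120 = 5/120 = 1/24 per day.
So roofer 4's rate is 1/20 − 1/24 = 1/120, meaning 120 days alone.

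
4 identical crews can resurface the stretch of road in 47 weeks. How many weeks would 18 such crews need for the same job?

Total work is 4·47 = 188 crew-weeks.
With 18 crews: 188/18 = 94/9 weeks.

94/9 weeks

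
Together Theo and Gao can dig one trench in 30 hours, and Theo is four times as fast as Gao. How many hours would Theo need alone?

Let Gao's rate be r; then Theo's rate is 4r, so together (4 + 1)r = 5r = 1/30.
Thus r = 1/150 per hour.
Gao alone: 150 hours; Theo alone: 75/2 hours.

75/2 hours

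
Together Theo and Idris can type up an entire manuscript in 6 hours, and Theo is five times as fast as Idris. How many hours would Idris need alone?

36 hours

Let Idris's rate be r; then Theo's rate is 5r, so together (5 + 1)r = 6r = 1/6.
Thus r = 1/36 per hour.
Idris alone: 36 hours; Theo alone: 36/5 hours.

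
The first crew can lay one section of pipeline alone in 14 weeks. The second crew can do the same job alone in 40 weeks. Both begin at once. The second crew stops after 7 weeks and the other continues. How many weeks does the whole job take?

231/20 weeks

In the first 7 weeks the combined rate is 27/280, so 27/40 of the job is done, leaving 13/40.
After the second crew leaves the rate is 1/14 per week; the remaining 13/40 takes 91/20 weeks.
Total = 7 + 91/20 = 231/20 weeks.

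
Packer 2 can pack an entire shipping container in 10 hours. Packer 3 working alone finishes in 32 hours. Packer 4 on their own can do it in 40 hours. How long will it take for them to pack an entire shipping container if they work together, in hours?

32/5 hours

Combined rate: 1/10 + 1/32 + 1/40 = (16 + 5 + 4)/160 = 25/160 = 5/32 per hour.
Time = 1 ÷ (5/32) = 32/5 hours.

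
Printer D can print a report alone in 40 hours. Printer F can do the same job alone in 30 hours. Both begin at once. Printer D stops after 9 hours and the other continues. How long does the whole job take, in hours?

93/4 hours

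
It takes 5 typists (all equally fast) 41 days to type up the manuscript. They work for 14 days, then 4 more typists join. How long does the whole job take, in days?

29 days

One typist does 1/205 of the job per day.
After 14 days with 5 typists, 14/41 is done (27/41 left).
With 9 typists the rate is 9/205, so the rest takes 27/41 ÷ 9/205 = 15 days.
Total = 14 + 15 = 29 days.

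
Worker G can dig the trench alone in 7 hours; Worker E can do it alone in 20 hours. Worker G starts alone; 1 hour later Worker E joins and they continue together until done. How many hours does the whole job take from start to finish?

49/9 hours

In 1 hour Worker G does 1/7 of the job, leaving 6/7.
Worker G and Worker E together work at 27/140 per hour, so finishing takes 6/7 ÷ 27/140 = 40/9 hours.
Total time = 1 + 40/9 = 49/9 hours.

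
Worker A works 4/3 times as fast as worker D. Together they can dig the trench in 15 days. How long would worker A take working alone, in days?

Let worker D's rate be r; then worker A's rate is (4/3)r, so together (4/3 + 1)r = (7/3)r = 1/15.
Thus r = 1/35 per day.
Worker D alone: 35 days; worker A alone: 105/4 days.

105/4 days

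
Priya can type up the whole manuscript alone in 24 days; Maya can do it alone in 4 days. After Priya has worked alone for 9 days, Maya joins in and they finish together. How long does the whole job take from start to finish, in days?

78/7 days

In 9 days Priya does 9/24 = 3/8 of the job, leaving 5/8.
Priya and Maya together work at 7/24 per day, so finishing takes 5/8 ÷ 7/24 = 15/7 days.
Total time = 9 + 15/7 = 78/7 days.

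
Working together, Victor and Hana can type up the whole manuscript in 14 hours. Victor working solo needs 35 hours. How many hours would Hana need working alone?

Combined rate is 1/14 per hour.
Known contribution: 1/35 per hour.
So Hana's rate is 1/14 − 1/35 = 3/70, meaning 70/3 hours alone.

70/3 hours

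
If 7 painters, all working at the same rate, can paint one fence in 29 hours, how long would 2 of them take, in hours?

Total work is 7·29 = 203 painter-hours.
With 2 painters: 203/2 hours.

203/2 hours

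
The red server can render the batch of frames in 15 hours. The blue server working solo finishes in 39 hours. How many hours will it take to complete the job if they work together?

With two workers the combined time is the product over the sum: 15·39/(15+39) = 585/54 = 65/6 hours.

65/6 hours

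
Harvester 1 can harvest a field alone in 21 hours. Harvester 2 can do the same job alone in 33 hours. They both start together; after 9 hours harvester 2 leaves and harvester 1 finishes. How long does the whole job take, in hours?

168/11 hours

In the first 9 hours the combined rate is 6/77, so 54/77 of the job is done, leaving 23/77.
After harvester 2 leaves the rate is 1/21 per hour; the remaining 23/77 takes 69/11 hours.
Total = 9 + 69/11 = 168/11 hours.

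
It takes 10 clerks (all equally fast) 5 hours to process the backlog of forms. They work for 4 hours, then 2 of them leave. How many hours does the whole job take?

One clerk does 1/50 of the job per hour.
After 4 hours with 10 clerks, 4/5 is done (1/5 left).
With 8 clerks the rate is 8/50 = 4/25, so the rest takes 1/5 ÷ 4/25 = 5/4 hours.
Total = 4 + 5/4 = 21/4 hours.

21/4 hours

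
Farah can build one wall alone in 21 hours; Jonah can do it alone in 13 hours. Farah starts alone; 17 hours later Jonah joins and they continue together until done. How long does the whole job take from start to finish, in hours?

In 17 hours Farah does 17/21 of the job, leaving 4/21.
Farah and Jonah together work at 34/273 per hour, so finishing takes 4/21 ÷ 34/273 = 26/17 hours.
Total time = 17 + 26/17 = 315/17 hours.

315/17 hours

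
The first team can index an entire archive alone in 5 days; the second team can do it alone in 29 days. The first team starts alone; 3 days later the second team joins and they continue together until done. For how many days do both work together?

In 3 days the first team does 3/5 of the job, leaving 2/5.
The first team and the second team together work at 34/145 per day, so finishing takes 2/5 ÷ 34/145 = 29/17 days.

29/17 days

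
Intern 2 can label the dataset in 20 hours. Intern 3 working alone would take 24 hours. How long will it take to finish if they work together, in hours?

120/11 hours

Combined rate: 1/20 + 1/24 = (6 + 5)/120 = 11/120 per hour.
Time = 1 ÷ (11/120) = 120/11 hours.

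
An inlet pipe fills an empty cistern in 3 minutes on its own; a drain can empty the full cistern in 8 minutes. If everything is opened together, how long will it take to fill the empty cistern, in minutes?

24/5 minutes

Net rate = 1/3 − 1/8 = (8 − 3)/24 = 5/24 per minute.
Filling time = 1 ÷ (5/24) = 24/5 minutes.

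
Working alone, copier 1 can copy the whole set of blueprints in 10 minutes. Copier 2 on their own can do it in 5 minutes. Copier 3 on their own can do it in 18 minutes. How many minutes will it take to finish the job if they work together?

Combined rate: 1/10 + 1/5 + 1/18 = (9 + 18 + 5)/90 = 32/90 = 16/45 per minute.
Time = 1 ÷ (16/45) = 45/16 minutes.

45/16 minutes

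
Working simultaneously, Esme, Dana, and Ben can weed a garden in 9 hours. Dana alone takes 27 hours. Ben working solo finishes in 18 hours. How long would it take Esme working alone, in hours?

54 hours

Combined rate is 1/9 per hour.
Known contribution: 1/27 + 1/18 = (2 + 3)/54 = 5/54 per hour.
So Esme's rate is 1/9 − 5/54 = 1/54, meaning 54 hours alone.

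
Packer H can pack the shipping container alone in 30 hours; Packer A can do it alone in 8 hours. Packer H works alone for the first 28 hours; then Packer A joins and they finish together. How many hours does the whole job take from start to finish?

In 28 hours Packer H does 28/30 = 14/15 of the job, leaving 1/15.
Packer H and Packer A together work at 19/120 per hour, so finishing takes 1/15 ÷ 19/120 = 8/19 hours.
Total time = 28 + 8/19 = 540/19 hours.

540/19 hours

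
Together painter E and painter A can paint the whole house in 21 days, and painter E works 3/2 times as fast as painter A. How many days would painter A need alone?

105/2 days

Let painter A's rate be r; then painter E's rate is (3/2)r, so together (3/2 + 1)r = (5/2)r = 1/21.
Thus r = 2/105 per day.
Painter A alone: 105/2 days; painter E alone: 35 days.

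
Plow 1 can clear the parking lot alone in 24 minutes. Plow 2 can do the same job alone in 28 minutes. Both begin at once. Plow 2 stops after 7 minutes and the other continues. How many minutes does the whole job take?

18 minutes

In the first 7 minutes the combined rate is 13/168, so 13/24 of the job is done, leaving 11/24.
After plow 2 leaves the rate is 1/24 per minute; the remaining 11/24 takes 11 minutes.
Total = 7 + 11 = 18 minutes.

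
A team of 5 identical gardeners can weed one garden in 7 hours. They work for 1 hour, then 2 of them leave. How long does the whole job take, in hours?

One gardener does 1/35 of the job per hour.
After 1 hour with 5 gardeners, 1/7 is done (6/7 left).
With 3 gardeners the rate is 3/35, so the rest takes 6/7 ÷ 3/35 = 10 hours.
Total = 1 + 10 = 11 hours.

11 hours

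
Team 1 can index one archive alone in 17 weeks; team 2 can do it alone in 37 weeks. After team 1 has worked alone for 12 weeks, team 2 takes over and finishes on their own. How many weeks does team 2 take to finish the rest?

185/17 weeks

In 12 weeks team 1 does 12/17 of the job, leaving 5/17.
Team 2 works at 1/37 per week, so finishing takes 5/17 ÷ 1/37 = 185/17 weeks.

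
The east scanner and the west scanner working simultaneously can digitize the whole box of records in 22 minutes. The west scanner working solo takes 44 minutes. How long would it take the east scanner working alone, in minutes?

Combined rate is 1/22 per minute.
Known contribution: 1/44 per minute.
So the east scanner's rate is 1/22 − 1/44 = 1/44, meaning 44 minutes alone.

44 minutes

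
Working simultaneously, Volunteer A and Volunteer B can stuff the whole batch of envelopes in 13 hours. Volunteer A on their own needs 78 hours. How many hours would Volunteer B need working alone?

Combined rate is 1/13 per hour.
Known contribution: 1/78 per hour.
So Volunteer B's rate is 1/13 − 1/78 = 5/78, meaning 78/5 hours alone.

78/5 hours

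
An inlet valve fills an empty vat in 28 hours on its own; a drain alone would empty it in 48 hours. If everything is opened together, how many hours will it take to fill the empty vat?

Net rate = 1/28 − 1/48 = (12 − 7)/336 = 5/336 per hour.
Filling time = 1 ÷ (5/336) = 336/5 hours.

336/5 hours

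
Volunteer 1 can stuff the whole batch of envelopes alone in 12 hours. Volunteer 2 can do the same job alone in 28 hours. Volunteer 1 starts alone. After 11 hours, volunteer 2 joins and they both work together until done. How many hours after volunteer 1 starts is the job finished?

117/10 hours

In the first 11 hours volunteer 1 alone does 11/12 of the job, leaving 1/12.
Once everyone is working, combined rate: 1/12 + 1/28 = (7 + 3)/84 = 10/84 = 5/42 per hour.
Remaining 1/12 at 5/42 per hour takes 7/10 hours.
Total from the start = 11 + 7/10 = 117/10 hours.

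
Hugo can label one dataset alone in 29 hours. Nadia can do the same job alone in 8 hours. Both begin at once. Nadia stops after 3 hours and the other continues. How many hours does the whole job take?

In the first 3 hours the combined rate is 37/232, so 111/232 of the job is done, leaving 121/232.
After Nadia leaves the rate is 1/29 per hour; the remaining 121/232 takes 121/8 hours.
Total = 3 + 121/8 = 145/8 hours.

145/8 hours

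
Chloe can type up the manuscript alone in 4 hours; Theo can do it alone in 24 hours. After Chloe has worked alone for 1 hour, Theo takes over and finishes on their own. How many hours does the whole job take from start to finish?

In 1 hour Chloe does 1/4 of the job, leaving 3/4.
Theo works at 1/24 per hour, so finishing takes 3/4 ÷ 1/24 = 18 hours.
Total time = 1 + 18 = 19 hours.

19 hours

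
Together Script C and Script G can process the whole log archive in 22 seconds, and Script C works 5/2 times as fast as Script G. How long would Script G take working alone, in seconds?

Let Script G's rate be r; then Script C's rate is (5/2)r, so together (5/2 + 1)r = (7/2)r = 1/22.
Thus r = 1/77 per second.
Script G alone: 77 seconds; Script C alone: 154/5 seconds.

77 seconds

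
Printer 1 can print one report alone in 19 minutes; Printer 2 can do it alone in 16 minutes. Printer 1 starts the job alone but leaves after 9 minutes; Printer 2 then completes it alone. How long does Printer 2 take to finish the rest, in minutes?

160/19 minutes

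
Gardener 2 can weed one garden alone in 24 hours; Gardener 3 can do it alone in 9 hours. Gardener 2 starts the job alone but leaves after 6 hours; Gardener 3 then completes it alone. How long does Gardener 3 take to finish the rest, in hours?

In 6 hours Gardener 2 does 6/24 = 1/4 of the job, leaving 3/4.
Gardener 3 works at 1/9 per hour, so finishing takes 3/4 ÷ 1/9 = 27/4 hours.

27/4 hours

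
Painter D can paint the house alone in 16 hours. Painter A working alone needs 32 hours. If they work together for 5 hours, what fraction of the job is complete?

15/32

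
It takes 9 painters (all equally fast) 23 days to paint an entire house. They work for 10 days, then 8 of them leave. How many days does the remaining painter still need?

117 days

One painter does 1/207 of the job per day.
After 10 days with 9 painters, 10/23 is done (13/23 left).
With 1 painter the rate is 1/207, so the rest takes 13/23 ÷ 1/207 = 117 days.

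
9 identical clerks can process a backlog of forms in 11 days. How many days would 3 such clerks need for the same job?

Total work is 9·11 = 99 clerk-days.
With 3 clerks: 99/3 = 33 days.

33 days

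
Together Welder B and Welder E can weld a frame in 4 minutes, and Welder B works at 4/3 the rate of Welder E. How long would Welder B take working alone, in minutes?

7 minutes

Let Welder E's rate be r; then Welder B's rate is (4/3)r, so together (4/3 + 1)r = (7/3)r = 1/4.
Thus r = 3/28 per minute.
Welder E alone: 28/3 minutes; Welder B alone: 7 minutes.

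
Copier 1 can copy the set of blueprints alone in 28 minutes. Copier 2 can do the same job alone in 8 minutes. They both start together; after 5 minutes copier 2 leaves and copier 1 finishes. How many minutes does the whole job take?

21/2 minutes

In the first 5 minutes the combined rate is 9/56, so 45/56 of the job is done, leaving 11/56.
After copier 2 leaves the rate is 1/28 per minute; the remaining 11/56 takes 11/2 minutes.
Total = 5 + 11/2 = 21/2 minutes.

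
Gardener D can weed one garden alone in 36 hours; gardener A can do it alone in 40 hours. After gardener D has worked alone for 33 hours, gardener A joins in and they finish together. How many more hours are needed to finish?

In 33 hours gardener D does 33/36 = 11/12 of the job, leaving 1/12.
Gardener D and gardener A together work at 19/360 per hour, so finishing takes 1/12 ÷ 19/360 = 30/19 hours.

30/19 hours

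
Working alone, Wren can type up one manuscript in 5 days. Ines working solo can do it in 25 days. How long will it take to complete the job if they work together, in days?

25/6 days

With two workers the combined time is the product over the sum: 5·25/(5+25) = 125/30 = 25/6 days.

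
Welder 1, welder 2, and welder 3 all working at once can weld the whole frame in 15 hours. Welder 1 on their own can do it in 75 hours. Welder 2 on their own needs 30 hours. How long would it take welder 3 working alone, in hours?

50 hours

Combined rate is 1/15 per hour.
Known contribution: 1/75 + 1/30 = (2 + 5)/150 = 7/150 per hour.
So welder 3's rate is 1/15 − 7/150 = 1/50, meaning 50 hours alone.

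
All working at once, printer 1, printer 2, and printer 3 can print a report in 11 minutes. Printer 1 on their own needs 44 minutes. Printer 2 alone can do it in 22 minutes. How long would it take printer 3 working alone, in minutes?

44 minutes

Combined rate is 1/11 per minute.
Known contribution: 1/44 + 1/22 = (1 + 2)/44 = 3/44 per minute.
So printer 3's rate is 1/11 − 3/44 = 1/44, meaning 44 minutes alone.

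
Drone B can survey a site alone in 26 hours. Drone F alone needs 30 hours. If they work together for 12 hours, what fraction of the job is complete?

56/65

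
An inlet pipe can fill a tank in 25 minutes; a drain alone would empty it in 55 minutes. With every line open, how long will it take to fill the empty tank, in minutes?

275/6 minutes

Net rate = 1/25 − 1/55 = (11 − 5)/275 = 6/275 per minute.
Filling time = 1 ÷ (6/275) = 275/6 minutes.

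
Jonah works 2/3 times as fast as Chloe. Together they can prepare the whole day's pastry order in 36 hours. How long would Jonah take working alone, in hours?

90 hours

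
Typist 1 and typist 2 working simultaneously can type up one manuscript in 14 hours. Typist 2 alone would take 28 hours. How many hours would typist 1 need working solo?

28 hours

Combined rate is 1/14 per hour.
Known contribution: 1/28 per hour.
So typist 1's rate is 1/14 − 1/28 = 1/28, meaning 28 hours alone.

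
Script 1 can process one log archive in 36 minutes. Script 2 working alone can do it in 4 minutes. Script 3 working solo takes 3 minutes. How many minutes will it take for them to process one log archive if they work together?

Combined rate: 1/36 + 1/4 + 1/3 = (1 + 9 + 12)/36 = 22/36 = 11/18 per minute.
Time = 1 ÷ (11/18) = 18/11 minutes.

18/11 minutes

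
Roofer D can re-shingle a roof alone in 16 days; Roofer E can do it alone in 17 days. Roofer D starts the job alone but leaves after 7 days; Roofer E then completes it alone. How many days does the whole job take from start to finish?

In 7 days Roofer D does 7/16 of the job, leaving 9/16.
Roofer E works at 1/17 per day, so finishing takes 9/16 ÷ 1/17 = 153/16 days.
Total time = 7 + 153/16 = 265/16 days.

265/16 days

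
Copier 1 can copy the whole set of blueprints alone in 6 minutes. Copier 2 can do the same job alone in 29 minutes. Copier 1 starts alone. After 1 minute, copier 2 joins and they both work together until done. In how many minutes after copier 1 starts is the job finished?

In the first 1 minute copier 1 alone does 1/6 of the job, leaving 5/6.
Once everyone is working, combined rate: 1/6 + 1/29 = (29 + 6)/174 = 35/174 per minute.
Remaining 5/6 at 35/174 per minute takes 29/7 minutes.
Total from the start = 1 + 29/7 = 36/7 minutes.

36/7 minutes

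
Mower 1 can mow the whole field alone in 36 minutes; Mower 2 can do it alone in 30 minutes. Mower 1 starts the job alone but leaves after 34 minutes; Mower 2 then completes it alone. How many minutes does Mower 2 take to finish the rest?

5/3 minutes

In 34 minutes Mower 1 does 34/36 = 17/18 of the job, leaving 1/18.
Mower 2 works at 1/30 per minute, so finishing takes 1/18 ÷ 1/30 = 5/3 minutes.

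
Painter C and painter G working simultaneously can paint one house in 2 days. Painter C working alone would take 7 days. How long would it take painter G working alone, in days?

14/5 days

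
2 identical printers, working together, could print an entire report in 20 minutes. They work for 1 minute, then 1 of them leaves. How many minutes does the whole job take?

One printer does 1/40 of the job per minute.
After 1 minute with 2 printers, 1/20 is done (19/20 left).
With 1 printer the rate is 1/40, so the rest takes 19/20 ÷ 1/40 = 38 minutes.
Total = 1 + 38 = 39 minutes.

39 minutes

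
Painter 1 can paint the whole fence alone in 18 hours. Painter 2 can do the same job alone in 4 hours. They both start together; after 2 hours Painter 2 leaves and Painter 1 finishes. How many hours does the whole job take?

In the first 2 hours the combined rate is 11/36, so 11/18 of the job is done, leaving 7/18.
After Painter 2 leaves the rate is 1/18 per hour; the remaining 7/18 takes 7 hours.
Total = 2 + 7 = 9 hours.

9 hours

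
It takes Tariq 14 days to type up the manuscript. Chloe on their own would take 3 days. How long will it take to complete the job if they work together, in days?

With two workers the combined time is the product over the sum: 14·3/(14+3) = 42/17 days.

42/17 days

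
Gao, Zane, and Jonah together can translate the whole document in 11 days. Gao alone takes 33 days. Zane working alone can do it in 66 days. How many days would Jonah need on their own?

Combined rate is 1/11 per day.
Known contribution: 1/33 + 1/66 = (2 + 1)/66 = 3/66 = 1/22 per day.
So Jonah's rate is 1/11 − 1/22 = 1/22, meaning 22 days alone.

22 days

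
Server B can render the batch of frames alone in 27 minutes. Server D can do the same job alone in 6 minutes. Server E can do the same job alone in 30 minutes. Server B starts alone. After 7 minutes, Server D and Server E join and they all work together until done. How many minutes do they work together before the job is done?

25/8 minutes

In the first 7 minutes Server B alone does 7/27 of the job, leaving 20/27.
Once everyone is working, combined rate: 1/27 + 1/6 + 1/30 = (10 + 45 + 9)/270 = 64/270 = 32/135 per minute.
Remaining 20/27 at 32/135 per minute takes 25/8 minutes.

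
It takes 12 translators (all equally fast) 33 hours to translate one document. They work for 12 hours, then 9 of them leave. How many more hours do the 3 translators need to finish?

84 hours

One translator does 1/396 of the job per hour.
After 12 hours with 12 translators, 4/11 is done (7/11 left).
With 3 translators the rate is 3/396 = 1/132, so the rest takes 7/11 ÷ 1/132 = 84 hours.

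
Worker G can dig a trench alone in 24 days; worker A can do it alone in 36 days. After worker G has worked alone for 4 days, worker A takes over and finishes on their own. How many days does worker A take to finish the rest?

30 days

In 4 days worker G does 4/24 = 1/6 of the job, leaving 5/6.
Worker A works at 1/36 per day, so finishing takes 5/6 ÷ 1/36 = 30 days.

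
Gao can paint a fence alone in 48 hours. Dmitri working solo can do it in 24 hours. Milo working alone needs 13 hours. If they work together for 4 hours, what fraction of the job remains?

23/52

Combined rate: 1/48 + 1/24 + 1/13 = (13 + 26 + 48)/624 = 87/624 = 29/208 per hour.
In 4 hours they complete 4·29/208 = 29/52 of the job.
So 23/52 remains.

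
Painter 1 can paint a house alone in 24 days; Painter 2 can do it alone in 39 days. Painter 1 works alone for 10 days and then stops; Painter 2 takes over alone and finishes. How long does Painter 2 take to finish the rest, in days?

91/4 days

In 10 days Painter 1 does 10/24 = 5/12 of the job, leaving 7/12.
Painter 2 works at 1/39 per day, so finishing takes 7/12 ÷ 1/39 = 91/4 days.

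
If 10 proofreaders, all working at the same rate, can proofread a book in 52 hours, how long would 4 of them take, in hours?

130 hours

Total work is 10·52 = 520 proofreader-hours.
With 4 proofreaders: 520/4 = 130 hours.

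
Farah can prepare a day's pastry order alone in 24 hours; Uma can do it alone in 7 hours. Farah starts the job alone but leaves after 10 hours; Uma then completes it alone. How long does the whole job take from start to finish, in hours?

169/12 hours

In 10 hours Farah does 10/24 = 5/12 of the job, leaving 7/12.
Uma works at 1/7 per hour, so finishing takes 7/12 ÷ 1/7 = 49/12 hours.
Total time = 10 + 49/12 = 169/12 hours.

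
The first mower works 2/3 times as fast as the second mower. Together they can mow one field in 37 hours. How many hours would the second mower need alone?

Let the second mower's rate be r; then the first mower's rate is (2/3)r, so together (2/3 + 1)r = (5/3)r = 1/37.
Thus r = 3/185 per hour.
The second mower alone: 185/3 hours; the first mower alone: 185/2 hours.

185/3 hours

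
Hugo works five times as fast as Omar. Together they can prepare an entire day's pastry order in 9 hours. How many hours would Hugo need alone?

Let Omar's rate be r; then Hugo's rate is 5r, so together (5 + 1)r = 6r = 1/9.
Thus r = 1/54 per hour.
Omar alone: 54 hours; Hugo alone: 54/5 hours.

54/5 hours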